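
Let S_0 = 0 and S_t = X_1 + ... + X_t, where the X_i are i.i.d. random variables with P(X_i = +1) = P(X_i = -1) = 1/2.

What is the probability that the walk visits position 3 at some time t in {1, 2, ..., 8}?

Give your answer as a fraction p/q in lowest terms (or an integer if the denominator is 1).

Answer: 37/128

Derivation:
Count via complement. Let g(t,s) = #length-t paths at position s with S_1..S_t all ≠ 3.
g(t,s) = g(t-1,s-1) + g(t-1,s+1) for s ≠ 3; g(t,3) = 0.
t=0: g(0,0)=1
t=1: g(1,-1)=1 g(1,1)=1
t=2: g(2,-2)=1 g(2,0)=2 g(2,2)=1
t=3: g(3,-3)=1 g(3,-1)=3 g(3,1)=3
t=4: g(4,-4)=1 g(4,-2)=4 g(4,0)=6 g(4,2)=3
t=5: g(5,-5)=1 g(5,-3)=5 g(5,-1)=10 g(5,1)=9
t=6: g(6,-6)=1 g(6,-4)=6 g(6,-2)=15 g(6,0)=19 g(6,2)=9
t=7: g(7,-7)=1 g(7,-5)=7 g(7,-3)=21 g(7,-1)=34 g(7,1)=28
t=8: g(8,-8)=1 g(8,-6)=8 g(8,-4)=28 g(8,-2)=55 g(8,0)=62 g(8,2)=28
Paths never hitting 3: Σ_s g(8,s) = 182
Paths hitting 3: 2^8 - 182 = 74
P = 74/256 = 37/128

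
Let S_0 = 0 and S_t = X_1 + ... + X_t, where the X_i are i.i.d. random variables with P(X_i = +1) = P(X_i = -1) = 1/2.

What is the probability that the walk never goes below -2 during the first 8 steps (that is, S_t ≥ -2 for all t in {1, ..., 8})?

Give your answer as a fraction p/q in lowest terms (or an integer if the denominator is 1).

Answer: 91/128

Derivation:
Let f(t,s) = #length-t paths at position s with S_1..S_t all ≥ -2.
f(t,s) = f(t-1,s-1) + f(t-1,s+1) for s ≥ -2; f(t,s) = 0 for s < -2.
t=0: f(0,0)=1
t=1: f(1,-1)=1 f(1,1)=1
t=2: f(2,-2)=1 f(2,0)=2 f(2,2)=1
t=3: f(3,-1)=3 f(3,1)=3 f(3,3)=1
t=4: f(4,-2)=3 f(4,0)=6 f(4,2)=4 f(4,4)=1
t=5: f(5,-1)=9 f(5,1)=10 f(5,3)=5 f(5,5)=1
t=6: f(6,-2)=9 f(6,0)=19 f(6,2)=15 f(6,4)=6 f(6,6)=1
t=7: f(7,-1)=28 f(7,1)=34 f(7,3)=21 f(7,5)=7 f(7,7)=1
t=8: f(8,-2)=28 f(8,0)=62 f(8,2)=55 f(8,4)=28 f(8,6)=8 f(8,8)=1
Σ_s f(8,s) = 182
P = 182/256 = 91/128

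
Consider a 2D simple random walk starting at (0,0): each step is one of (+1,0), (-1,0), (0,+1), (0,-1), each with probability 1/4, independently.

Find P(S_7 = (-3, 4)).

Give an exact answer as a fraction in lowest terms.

Answer: 35/16384

Derivation:
Let h be the number of horizontal steps (so 7-h are vertical). To end at (-3,4) need (h-3)/2 right-steps and ((7-h)+4)/2 up-steps.
Sum over h with 3 ≤ h ≤ 3, h ≡ 1 (mod 2), 7-h ≡ 0 (mod 2):
h=3: C(7,3)·C(3,0)·C(4,4) = 35·1·1 = 35
Total favorable: 35
Total paths: 4^7 = 16384
P = 35/16384 = 35/16384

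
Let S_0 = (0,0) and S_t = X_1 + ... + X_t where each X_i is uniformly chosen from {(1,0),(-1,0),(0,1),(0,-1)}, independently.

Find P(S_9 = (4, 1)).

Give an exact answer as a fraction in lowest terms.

Answer: 189/16384

Derivation:
Let h be the number of horizontal steps (so 9-h are vertical). To end at (4,1) need (h+4)/2 right-steps and ((9-h)+1)/2 up-steps.
Sum over h with 4 ≤ h ≤ 8, h ≡ 0 (mod 2), 9-h ≡ 1 (mod 2):
h=4: C(9,4)·C(4,4)·C(5,3) = 126·1·10 = 1260
h=6: C(9,6)·C(6,5)·C(3,2) = 84·6·3 = 1512
h=8: C(9,8)·C(8,6)·C(1,1) = 9·28·1 = 252
Total favorable: 3024
Total paths: 4^9 = 262144
P = 3024/262144 = 189/16384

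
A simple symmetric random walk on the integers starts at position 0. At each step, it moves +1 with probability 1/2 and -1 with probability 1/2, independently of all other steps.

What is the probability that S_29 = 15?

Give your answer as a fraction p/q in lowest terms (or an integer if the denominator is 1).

To reach position 15 after 29 steps: need 22 steps of +1 and 7 of -1.
Favorable paths: C(29,22) = 1560780
Total paths: 2^29 = 536870912
P = 1560780/536870912 = 390195/134217728

Answer: 390195/134217728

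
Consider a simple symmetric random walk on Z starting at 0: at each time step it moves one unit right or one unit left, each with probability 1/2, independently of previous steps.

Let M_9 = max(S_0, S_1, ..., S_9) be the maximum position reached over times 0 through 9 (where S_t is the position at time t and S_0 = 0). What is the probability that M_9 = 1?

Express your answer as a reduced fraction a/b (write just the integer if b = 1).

Answer: 63/256

Derivation:
Let M_9 = max(S_0,...,S_9). Use the reflection principle: for j ≥ 1, #{paths with M_9 ≥ j} = #{S_9 ≥ j} + #{S_9 ≥ j+1}.
By reflection, #{M_9 ≥ 1} = #{S_9 ≥ 1} + #{S_9 ≥ 2} = 256 + 130 = 386.
#{M_9 ≥ 2} = #{S_9 ≥ 2} + #{S_9 ≥ 3} = 130 + 130 = 260.
#{M_9 = 1} = 386 - 260 = 126.
P(M_9 = 1) = 126/512 = 63/256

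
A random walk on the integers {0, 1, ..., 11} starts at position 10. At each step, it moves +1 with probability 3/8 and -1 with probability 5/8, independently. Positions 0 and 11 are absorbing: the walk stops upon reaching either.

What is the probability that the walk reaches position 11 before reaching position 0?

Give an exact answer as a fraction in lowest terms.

Answer: 14559864/24325489

Derivation:
Biased walk: p = 3/8, q = 5/8, r = q/p = 5/3
Gambler's ruin: P(hit 11 before 0 | start at 10) = (1 - r^a)/(1 - r^N)
r^10 = 9765625/59049; r^11 = 48828125/177147
P = (1 - 9765625/59049) / (1 - 48828125/177147) = -9706576/59049 / -48650978/177147 = 14559864/24325489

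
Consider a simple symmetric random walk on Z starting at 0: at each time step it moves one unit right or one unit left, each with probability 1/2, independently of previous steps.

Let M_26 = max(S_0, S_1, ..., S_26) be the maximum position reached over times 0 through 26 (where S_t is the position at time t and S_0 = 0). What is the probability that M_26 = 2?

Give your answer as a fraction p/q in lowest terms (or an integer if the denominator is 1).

Answer: 2414425/16777216

Derivation:
Let M_26 = max(S_0,...,S_26). Use the reflection principle: for j ≥ 1, #{paths with M_26 ≥ j} = #{S_26 ≥ j} + #{S_26 ≥ j+1}.
By reflection, #{M_26 ≥ 2} = #{S_26 ≥ 2} + #{S_26 ≥ 3} = 28354132 + 18696432 = 47050564.
#{M_26 ≥ 3} = #{S_26 ≥ 3} + #{S_26 ≥ 4} = 18696432 + 18696432 = 37392864.
#{M_26 = 2} = 47050564 - 37392864 = 9657700.
P(M_26 = 2) = 9657700/67108864 = 2414425/16777216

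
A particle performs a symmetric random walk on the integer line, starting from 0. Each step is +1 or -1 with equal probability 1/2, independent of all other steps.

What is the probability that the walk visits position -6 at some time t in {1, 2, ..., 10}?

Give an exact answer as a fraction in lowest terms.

Count via complement. Let g(t,s) = #length-t paths at position s with S_1..S_t all ≠ -6.
g(t,s) = g(t-1,s-1) + g(t-1,s+1) for s ≠ -6; g(t,-6) = 0.
t=0: g(0,0)=1
t=1: g(1,-1)=1 g(1,1)=1
t=2: g(2,-2)=1 g(2,0)=2 g(2,2)=1
t=3: g(3,-3)=1 g(3,-1)=3 g(3,1)=3 g(3,3)=1
t=4: g(4,-4)=1 g(4,-2)=4 g(4,0)=6 g(4,2)=4 g(4,4)=1
t=5: g(5,-5)=1 g(5,-3)=5 g(5,-1)=10 g(5,1)=10 g(5,3)=5 g(5,5)=1
t=6: g(6,-4)=6 g(6,-2)=15 g(6,0)=20 g(6,2)=15 g(6,4)=6 g(6,6)=1
t=7: g(7,-5)=6 g(7,-3)=21 g(7,-1)=35 g(7,1)=35 g(7,3)=21 g(7,5)=7 g(7,7)=1
t=8: g(8,-4)=27 g(8,-2)=56 g(8,0)=70 g(8,2)=56 g(8,4)=28 g(8,6)=8 g(8,8)=1
t=9: g(9,-5)=27 g(9,-3)=83 g(9,-1)=126 g(9,1)=126 g(9,3)=84 g(9,5)=36 g(9,7)=9 g(9,9)=1
t=10: g(10,-4)=110 g(10,-2)=209 g(10,0)=252 g(10,2)=210 g(10,4)=120 g(10,6)=45 g(10,8)=10 g(10,10)=1
Paths never hitting -6: Σ_s g(10,s) = 957
Paths hitting -6: 2^10 - 957 = 67
P = 67/1024 = 67/1024

Answer: 67/1024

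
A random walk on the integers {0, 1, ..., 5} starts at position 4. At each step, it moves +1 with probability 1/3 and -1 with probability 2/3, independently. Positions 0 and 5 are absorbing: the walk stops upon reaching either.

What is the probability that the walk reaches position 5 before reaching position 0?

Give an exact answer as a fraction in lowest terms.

Answer: 15/31

Derivation:
Biased walk: p = 1/3, q = 2/3, r = q/p = 2
Gambler's ruin: P(hit 5 before 0 | start at 4) = (1 - r^a)/(1 - r^N)
r^4 = 16; r^5 = 32
P = (1 - 16) / (1 - 32) = -15 / -31 = 15/31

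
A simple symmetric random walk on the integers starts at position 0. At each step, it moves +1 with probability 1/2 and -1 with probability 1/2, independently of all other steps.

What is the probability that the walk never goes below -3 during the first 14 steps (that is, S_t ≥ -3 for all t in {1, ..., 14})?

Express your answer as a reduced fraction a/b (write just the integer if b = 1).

Answer: 715/1024

Derivation:
Let f(t,s) = #length-t paths at position s with S_1..S_t all ≥ -3.
f(t,s) = f(t-1,s-1) + f(t-1,s+1) for s ≥ -3; f(t,s) = 0 for s < -3.
t=0: f(0,0)=1
t=1: f(1,-1)=1 f(1,1)=1
t=2: f(2,-2)=1 f(2,0)=2 f(2,2)=1
t=3: f(3,-3)=1 f(3,-1)=3 f(3,1)=3 f(3,3)=1
t=4: f(4,-2)=4 f(4,0)=6 f(4,2)=4 f(4,4)=1
t=5: f(5,-3)=4 f(5,-1)=10 f(5,1)=10 f(5,3)=5 f(5,5)=1
t=6: f(6,-2)=14 f(6,0)=20 f(6,2)=15 f(6,4)=6 f(6,6)=1
t=7: f(7,-3)=14 f(7,-1)=34 f(7,1)=35 f(7,3)=21 f(7,5)=7 f(7,7)=1
t=8: f(8,-2)=48 f(8,0)=69 f(8,2)=56 f(8,4)=28 f(8,6)=8 f(8,8)=1
t=9: f(9,-3)=48 f(9,-1)=117 f(9,1)=125 f(9,3)=84 f(9,5)=36 f(9,7)=9 f(9,9)=1
t=10: f(10,-2)=165 f(10,0)=242 f(10,2)=209 f(10,4)=120 f(10,6)=45 f(10,8)=10 f(10,10)=1
t=11: f(11,-3)=165 f(11,-1)=407 f(11,1)=451 f(11,3)=329 f(11,5)=165 f(11,7)=55 f(11,9)=11 f(11,11)=1
t=12: f(12,-2)=572 f(12,0)=858 f(12,2)=780 f(12,4)=494 f(12,6)=220 f(12,8)=66 f(12,10)=12 f(12,12)=1
t=13: f(13,-3)=572 f(13,-1)=1430 f(13,1)=1638 f(13,3)=1274 f(13,5)=714 f(13,7)=286 f(13,9)=78 f(13,11)=13 f(13,13)=1
t=14: f(14,-2)=2002 f(14,0)=3068 f(14,2)=2912 f(14,4)=1988 f(14,6)=1000 f(14,8)=364 f(14,10)=91 f(14,12)=14 f(14,14)=1
Σ_s f(14,s) = 11440
P = 11440/16384 = 715/1024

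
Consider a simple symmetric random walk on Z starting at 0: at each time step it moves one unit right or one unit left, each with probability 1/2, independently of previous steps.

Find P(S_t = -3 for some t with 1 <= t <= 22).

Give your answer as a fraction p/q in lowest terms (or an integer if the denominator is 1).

Count via complement. Let g(t,s) = #length-t paths at position s with S_1..S_t all ≠ -3.
g(t,s) = g(t-1,s-1) + g(t-1,s+1) for s ≠ -3; g(t,-3) = 0.
t=0: g(0,0)=1
t=1: g(1,-1)=1 g(1,1)=1
t=2: g(2,-2)=1 g(2,0)=2 g(2,2)=1
t=3: g(3,-1)=3 g(3,1)=3 g(3,3)=1
t=4: g(4,-2)=3 g(4,0)=6 g(4,2)=4 g(4,4)=1
t=5: g(5,-1)=9 g(5,1)=10 g(5,3)=5 g(5,5)=1
t=6: g(6,-2)=9 g(6,0)=19 g(6,2)=15 g(6,4)=6 g(6,6)=1
t=7: g(7,-1)=28 g(7,1)=34 g(7,3)=21 g(7,5)=7 g(7,7)=1
t=8: g(8,-2)=28 g(8,0)=62 g(8,2)=55 g(8,4)=28 g(8,6)=8 g(8,8)=1
t=9: g(9,-1)=90 g(9,1)=117 g(9,3)=83 g(9,5)=36 g(9,7)=9 g(9,9)=1
t=10: g(10,-2)=90 g(10,0)=207 g(10,2)=200 g(10,4)=119 g(10,6)=45 g(10,8)=10 g(10,10)=1
t=11: g(11,-1)=297 g(11,1)=407 g(11,3)=319 g(11,5)=164 g(11,7)=55 g(11,9)=11 g(11,11)=1
t=12: g(12,-2)=297 g(12,0)=704 g(12,2)=726 g(12,4)=483 g(12,6)=219 g(12,8)=66 g(12,10)=12 g(12,12)=1
t=13: g(13,-1)=1001 g(13,1)=1430 g(13,3)=1209 g(13,5)=702 g(13,7)=285 g(13,9)=78 g(13,11)=13 g(13,13)=1
t=14: g(14,-2)=1001 g(14,0)=2431 g(14,2)=2639 g(14,4)=1911 g(14,6)=987 g(14,8)=363 g(14,10)=91 g(14,12)=14 g(14,14)=1
t=15: g(15,-1)=3432 g(15,1)=5070 g(15,3)=4550 g(15,5)=2898 g(15,7)=1350 g(15,9)=454 g(15,11)=105 g(15,13)=15 g(15,15)=1
t=16: g(16,-2)=3432 g(16,0)=8502 g(16,2)=9620 g(16,4)=7448 g(16,6)=4248 g(16,8)=1804 g(16,10)=559 g(16,12)=120 g(16,14)=16 g(16,16)=1
t=17: g(17,-1)=11934 g(17,1)=18122 g(17,3)=17068 g(17,5)=11696 g(17,7)=6052 g(17,9)=2363 g(17,11)=679 g(17,13)=136 g(17,15)=17 g(17,17)=1
t=18: g(18,-2)=11934 g(18,0)=30056 g(18,2)=35190 g(18,4)=28764 g(18,6)=17748 g(18,8)=8415 g(18,10)=3042 g(18,12)=815 g(18,14)=153 g(18,16)=18 g(18,18)=1
t=19: g(19,-1)=41990 g(19,1)=65246 g(19,3)=63954 g(19,5)=46512 g(19,7)=26163 g(19,9)=11457 g(19,11)=3857 g(19,13)=968 g(19,15)=171 g(19,17)=19 g(19,19)=1
t=20: g(20,-2)=41990 g(20,0)=107236 g(20,2)=129200 g(20,4)=110466 g(20,6)=72675 g(20,8)=37620 g(20,10)=15314 g(20,12)=4825 g(20,14)=1139 g(20,16)=190 g(20,18)=20 g(20,20)=1
t=21: g(21,-1)=149226 g(21,1)=236436 g(21,3)=239666 g(21,5)=183141 g(21,7)=110295 g(21,9)=52934 g(21,11)=20139 g(21,13)=5964 g(21,15)=1329 g(21,17)=210 g(21,19)=21 g(21,21)=1
t=22: g(22,-2)=149226 g(22,0)=385662 g(22,2)=476102 g(22,4)=422807 g(22,6)=293436 g(22,8)=163229 g(22,10)=73073 g(22,12)=26103 g(22,14)=7293 g(22,16)=1539 g(22,18)=231 g(22,20)=22 g(22,22)=1
Paths never hitting -3: Σ_s g(22,s) = 1998724
Paths hitting -3: 2^22 - 1998724 = 2195580
P = 2195580/4194304 = 548895/1048576

Answer: 548895/1048576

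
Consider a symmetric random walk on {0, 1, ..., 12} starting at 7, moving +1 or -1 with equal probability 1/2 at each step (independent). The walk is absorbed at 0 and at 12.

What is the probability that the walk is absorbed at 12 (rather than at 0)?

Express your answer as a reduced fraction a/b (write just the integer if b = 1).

Symmetric walk (p = 1/2): the harmonic-function argument gives P(hit 12 before 0 | start at 7) = a/N.
P = 7/12 = 7/12

Answer: 7/12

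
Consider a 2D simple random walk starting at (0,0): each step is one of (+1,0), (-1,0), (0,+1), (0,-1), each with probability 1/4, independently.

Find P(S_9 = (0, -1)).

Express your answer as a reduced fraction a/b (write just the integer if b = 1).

Let h be the number of horizontal steps (so 9-h are vertical). To end at (0,-1) need (h+0)/2 right-steps and ((9-h)-1)/2 up-steps.
Sum over h with 0 ≤ h ≤ 8, h ≡ 0 (mod 2), 9-h ≡ 1 (mod 2):
h=0: C(9,0)·C(0,0)·C(9,4) = 1·1·126 = 126
h=2: C(9,2)·C(2,1)·C(7,3) = 36·2·35 = 2520
h=4: C(9,4)·C(4,2)·C(5,2) = 126·6·10 = 7560
h=6: C(9,6)·C(6,3)·C(3,1) = 84·20·3 = 5040
h=8: C(9,8)·C(8,4)·C(1,0) = 9·70·1 = 630
Total favorable: 15876
Total paths: 4^9 = 262144
P = 15876/262144 = 3969/65536

Answer: 3969/65536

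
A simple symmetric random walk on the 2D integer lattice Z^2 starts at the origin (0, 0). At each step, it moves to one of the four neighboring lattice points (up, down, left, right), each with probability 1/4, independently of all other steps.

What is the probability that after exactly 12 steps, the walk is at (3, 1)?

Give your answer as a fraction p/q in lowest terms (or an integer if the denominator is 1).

Let h be the number of horizontal steps (so 12-h are vertical). To end at (3,1) need (h+3)/2 right-steps and ((12-h)+1)/2 up-steps.
Sum over h with 3 ≤ h ≤ 11, h ≡ 1 (mod 2), 12-h ≡ 1 (mod 2):
h=3: C(12,3)·C(3,3)·C(9,5) = 220·1·126 = 27720
h=5: C(12,5)·C(5,4)·C(7,4) = 792·5·35 = 138600
h=7: C(12,7)·C(7,5)·C(5,3) = 792·21·10 = 166320
h=9: C(12,9)·C(9,6)·C(3,2) = 220·84·3 = 55440
h=11: C(12,11)·C(11,7)·C(1,1) = 12·330·1 = 3960
Total favorable: 392040
Total paths: 4^12 = 16777216
P = 392040/16777216 = 49005/2097152

Answer: 49005/2097152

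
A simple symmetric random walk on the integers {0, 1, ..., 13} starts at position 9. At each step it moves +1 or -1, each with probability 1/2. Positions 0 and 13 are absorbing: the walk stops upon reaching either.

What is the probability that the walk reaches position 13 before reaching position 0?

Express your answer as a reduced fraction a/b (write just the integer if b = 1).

Symmetric walk (p = 1/2): the harmonic-function argument gives P(hit 13 before 0 | start at 9) = a/N.
P = 9/13 = 9/13

Answer: 9/13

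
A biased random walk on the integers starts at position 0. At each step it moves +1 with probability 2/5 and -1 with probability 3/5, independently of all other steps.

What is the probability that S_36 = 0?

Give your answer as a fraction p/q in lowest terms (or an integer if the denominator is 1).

To be at 0 after 36 steps: need exactly 18 steps of +1 and 18 of -1.
Number of such sequences: C(36,18) = 9075135300
Each has probability (2/5)^18 · (3/5)^18 = 101559956668416/14551915228366851806640625
P = 9075135300 · 101559956668416/14551915228366851806640625 = 36866813913120497467392/582076609134674072265625

Answer: 36866813913120497467392/582076609134674072265625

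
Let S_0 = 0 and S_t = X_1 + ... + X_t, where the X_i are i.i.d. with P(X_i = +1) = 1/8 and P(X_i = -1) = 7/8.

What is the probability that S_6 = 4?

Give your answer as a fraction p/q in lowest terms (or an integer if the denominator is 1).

Answer: 21/131072

Derivation:
To reach position 4 after 6 steps: need 5 steps of +1 and 1 step of -1.
Number of such sequences: C(6,5) = 6
Each has probability (1/8)^5 · (7/8)^1 = 7/262144
P = 6 · 7/262144 = 21/131072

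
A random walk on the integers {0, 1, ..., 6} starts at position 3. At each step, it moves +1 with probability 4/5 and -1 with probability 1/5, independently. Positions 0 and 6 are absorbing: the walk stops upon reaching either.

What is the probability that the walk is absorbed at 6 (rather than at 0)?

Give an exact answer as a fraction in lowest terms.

Biased walk: p = 4/5, q = 1/5, r = q/p = 1/4
Gambler's ruin: P(hit 6 before 0 | start at 3) = (1 - r^a)/(1 - r^N)
r^3 = 1/64; r^6 = 1/4096
P = (1 - 1/64) / (1 - 1/4096) = 63/64 / 4095/4096 = 64/65

Answer: 64/65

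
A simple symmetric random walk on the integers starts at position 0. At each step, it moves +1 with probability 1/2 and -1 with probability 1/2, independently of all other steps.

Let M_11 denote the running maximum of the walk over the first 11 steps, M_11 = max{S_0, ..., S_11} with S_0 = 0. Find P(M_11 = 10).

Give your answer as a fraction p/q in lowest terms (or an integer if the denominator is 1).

Let M_11 = max(S_0,...,S_11). Use the reflection principle: for j ≥ 1, #{paths with M_11 ≥ j} = #{S_11 ≥ j} + #{S_11 ≥ j+1}.
By reflection, #{M_11 ≥ 10} = #{S_11 ≥ 10} + #{S_11 ≥ 11} = 1 + 1 = 2.
#{M_11 ≥ 11} = #{S_11 ≥ 11} + #{S_11 ≥ 12} = 1 + 0 = 1.
#{M_11 = 10} = 2 - 1 = 1.
P(M_11 = 10) = 1/2048 = 1/2048

Answer: 1/2048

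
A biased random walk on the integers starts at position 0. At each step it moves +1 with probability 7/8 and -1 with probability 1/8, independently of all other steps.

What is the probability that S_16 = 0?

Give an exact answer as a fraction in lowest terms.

To be at 0 after 16 steps: need exactly 8 steps of +1 and 8 of -1.
Number of such sequences: C(16,8) = 12870
Each has probability (7/8)^8 · (1/8)^8 = 5764801/281474976710656
P = 12870 · 5764801/281474976710656 = 37096494435/140737488355328

Answer: 37096494435/140737488355328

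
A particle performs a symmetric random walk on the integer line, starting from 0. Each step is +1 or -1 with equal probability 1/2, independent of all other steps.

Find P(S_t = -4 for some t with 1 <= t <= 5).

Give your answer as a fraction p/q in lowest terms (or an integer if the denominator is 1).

Answer: 1/16

Derivation:
Count via complement. Let g(t,s) = #length-t paths at position s with S_1..S_t all ≠ -4.
g(t,s) = g(t-1,s-1) + g(t-1,s+1) for s ≠ -4; g(t,-4) = 0.
t=0: g(0,0)=1
t=1: g(1,-1)=1 g(1,1)=1
t=2: g(2,-2)=1 g(2,0)=2 g(2,2)=1
t=3: g(3,-3)=1 g(3,-1)=3 g(3,1)=3 g(3,3)=1
t=4: g(4,-2)=4 g(4,0)=6 g(4,2)=4 g(4,4)=1
t=5: g(5,-3)=4 g(5,-1)=10 g(5,1)=10 g(5,3)=5 g(5,5)=1
Paths never hitting -4: Σ_s g(5,s) = 30
Paths hitting -4: 2^5 - 30 = 2
P = 2/32 = 1/16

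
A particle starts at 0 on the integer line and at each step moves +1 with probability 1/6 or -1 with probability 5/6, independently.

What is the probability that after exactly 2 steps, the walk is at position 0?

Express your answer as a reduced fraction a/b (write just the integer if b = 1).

Answer: 5/18

Derivation:
To be at 0 after 2 steps: need exactly 1 step of +1 and 1 of -1.
Number of such sequences: C(2,1) = 2
Each has probability (1/6)^1 · (5/6)^1 = 5/36
P = 2 · 5/36 = 5/18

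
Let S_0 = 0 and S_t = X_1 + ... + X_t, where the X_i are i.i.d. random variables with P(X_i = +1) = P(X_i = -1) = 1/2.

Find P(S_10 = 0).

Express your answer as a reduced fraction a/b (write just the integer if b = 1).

To reach position 0 after 10 steps: need 5 steps of +1 and 5 of -1.
Favorable paths: C(10,5) = 252
Total paths: 2^10 = 1024
P = 252/1024 = 63/256

Answer: 63/256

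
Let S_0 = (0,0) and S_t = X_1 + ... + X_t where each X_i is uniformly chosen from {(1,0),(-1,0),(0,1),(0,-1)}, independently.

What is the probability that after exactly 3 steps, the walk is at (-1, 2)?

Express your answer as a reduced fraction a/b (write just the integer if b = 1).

Answer: 3/64

Derivation:
Let h be the number of horizontal steps (so 3-h are vertical). To end at (-1,2) need (h-1)/2 right-steps and ((3-h)+2)/2 up-steps.
Sum over h with 1 ≤ h ≤ 1, h ≡ 1 (mod 2), 3-h ≡ 0 (mod 2):
h=1: C(3,1)·C(1,0)·C(2,2) = 3·1·1 = 3
Total favorable: 3
Total paths: 4^3 = 64
P = 3/64 = 3/64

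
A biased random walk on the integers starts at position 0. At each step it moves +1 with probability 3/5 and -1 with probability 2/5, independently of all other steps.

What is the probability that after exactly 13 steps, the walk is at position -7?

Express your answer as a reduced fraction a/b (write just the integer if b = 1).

To reach position -7 after 13 steps: need 3 steps of +1 and 10 steps of -1.
Number of such sequences: C(13,3) = 286
Each has probability (3/5)^3 · (2/5)^10 = 27648/1220703125
P = 286 · 27648/1220703125 = 7907328/1220703125

Answer: 7907328/1220703125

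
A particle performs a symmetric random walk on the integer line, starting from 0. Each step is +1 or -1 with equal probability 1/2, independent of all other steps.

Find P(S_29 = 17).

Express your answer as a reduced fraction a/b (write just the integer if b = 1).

To reach position 17 after 29 steps: need 23 steps of +1 and 6 of -1.
Favorable paths: C(29,23) = 475020
Total paths: 2^29 = 536870912
P = 475020/536870912 = 118755/134217728

Answer: 118755/134217728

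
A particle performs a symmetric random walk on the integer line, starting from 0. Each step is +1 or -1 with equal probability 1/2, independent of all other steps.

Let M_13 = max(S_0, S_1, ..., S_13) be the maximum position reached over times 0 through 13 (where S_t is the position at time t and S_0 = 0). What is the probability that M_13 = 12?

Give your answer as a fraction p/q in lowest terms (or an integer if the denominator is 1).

Answer: 1/8192

Derivation:
Let M_13 = max(S_0,...,S_13). Use the reflection principle: for j ≥ 1, #{paths with M_13 ≥ j} = #{S_13 ≥ j} + #{S_13 ≥ j+1}.
By reflection, #{M_13 ≥ 12} = #{S_13 ≥ 12} + #{S_13 ≥ 13} = 1 + 1 = 2.
#{M_13 ≥ 13} = #{S_13 ≥ 13} + #{S_13 ≥ 14} = 1 + 0 = 1.
#{M_13 = 12} = 2 - 1 = 1.
P(M_13 = 12) = 1/8192 = 1/8192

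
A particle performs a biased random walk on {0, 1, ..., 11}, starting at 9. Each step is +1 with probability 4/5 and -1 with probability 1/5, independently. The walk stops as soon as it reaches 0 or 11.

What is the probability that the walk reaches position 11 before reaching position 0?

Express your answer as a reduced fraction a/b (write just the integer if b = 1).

Biased walk: p = 4/5, q = 1/5, r = q/p = 1/4
Gambler's ruin: P(hit 11 before 0 | start at 9) = (1 - r^a)/(1 - r^N)
r^9 = 1/262144; r^11 = 1/4194304
P = (1 - 1/262144) / (1 - 1/4194304) = 262143/262144 / 4194303/4194304 = 1398096/1398101

Answer: 1398096/1398101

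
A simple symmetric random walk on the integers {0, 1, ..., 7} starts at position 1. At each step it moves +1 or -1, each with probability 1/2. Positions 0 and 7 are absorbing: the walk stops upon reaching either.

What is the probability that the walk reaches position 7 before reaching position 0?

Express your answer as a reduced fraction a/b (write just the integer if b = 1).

Answer: 1/7

Derivation:
Symmetric walk (p = 1/2): the harmonic-function argument gives P(hit 7 before 0 | start at 1) = a/N.
P = 1/7 = 1/7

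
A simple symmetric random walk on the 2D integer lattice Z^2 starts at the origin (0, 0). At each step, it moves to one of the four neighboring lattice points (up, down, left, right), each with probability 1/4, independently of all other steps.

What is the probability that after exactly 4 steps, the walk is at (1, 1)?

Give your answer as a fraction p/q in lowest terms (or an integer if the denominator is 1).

Let h be the number of horizontal steps (so 4-h are vertical). To end at (1,1) need (h+1)/2 right-steps and ((4-h)+1)/2 up-steps.
Sum over h with 1 ≤ h ≤ 3, h ≡ 1 (mod 2), 4-h ≡ 1 (mod 2):
h=1: C(4,1)·C(1,1)·C(3,2) = 4·1·3 = 12
h=3: C(4,3)·C(3,2)·C(1,1) = 4·3·1 = 12
Total favorable: 24
Total paths: 4^4 = 256
P = 24/256 = 3/32

Answer: 3/32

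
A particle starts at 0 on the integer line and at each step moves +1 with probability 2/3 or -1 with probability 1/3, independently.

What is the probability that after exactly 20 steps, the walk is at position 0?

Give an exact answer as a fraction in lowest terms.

Answer: 189190144/3486784401

Derivation:
To be at 0 after 20 steps: need exactly 10 steps of +1 and 10 of -1.
Number of such sequences: C(20,10) = 184756
Each has probability (2/3)^10 · (1/3)^10 = 1024/3486784401
P = 184756 · 1024/3486784401 = 189190144/3486784401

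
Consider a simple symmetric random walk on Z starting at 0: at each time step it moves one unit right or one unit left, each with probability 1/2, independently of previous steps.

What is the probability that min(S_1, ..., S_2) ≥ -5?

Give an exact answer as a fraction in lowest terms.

Let f(t,s) = #length-t paths at position s with S_1..S_t all ≥ -5.
f(t,s) = f(t-1,s-1) + f(t-1,s+1) for s ≥ -5; f(t,s) = 0 for s < -5.
t=0: f(0,0)=1
t=1: f(1,-1)=1 f(1,1)=1
t=2: f(2,-2)=1 f(2,0)=2 f(2,2)=1
Σ_s f(2,s) = 4
P = 4/4 = 1

Answer: 1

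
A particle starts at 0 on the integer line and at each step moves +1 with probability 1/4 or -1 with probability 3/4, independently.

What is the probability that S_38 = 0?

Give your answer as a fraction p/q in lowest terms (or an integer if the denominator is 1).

Answer: 5135054769461249325/9444732965739290427392

Derivation:
To be at 0 after 38 steps: need exactly 19 steps of +1 and 19 of -1.
Number of such sequences: C(38,19) = 35345263800
Each has probability (1/4)^19 · (3/4)^19 = 1162261467/75557863725914323419136
P = 35345263800 · 1162261467/75557863725914323419136 = 5135054769461249325/9444732965739290427392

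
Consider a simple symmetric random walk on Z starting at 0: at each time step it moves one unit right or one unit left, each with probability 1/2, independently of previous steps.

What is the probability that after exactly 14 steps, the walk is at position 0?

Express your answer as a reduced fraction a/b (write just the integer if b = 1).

Answer: 429/2048

Derivation:
To return to 0 after 14 steps: need exactly 7 steps of +1 and 7 of -1.
Favorable paths: C(14,7) = 3432
Total paths: 2^14 = 16384
P = 3432/16384 = 429/2048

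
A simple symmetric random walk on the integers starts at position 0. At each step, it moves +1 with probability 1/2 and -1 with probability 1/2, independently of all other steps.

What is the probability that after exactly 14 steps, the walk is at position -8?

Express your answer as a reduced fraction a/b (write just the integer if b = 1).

Answer: 91/4096

Derivation:
To reach position -8 after 14 steps: need 3 steps of +1 and 11 of -1.
Favorable paths: C(14,3) = 364
Total paths: 2^14 = 16384
P = 364/16384 = 91/4096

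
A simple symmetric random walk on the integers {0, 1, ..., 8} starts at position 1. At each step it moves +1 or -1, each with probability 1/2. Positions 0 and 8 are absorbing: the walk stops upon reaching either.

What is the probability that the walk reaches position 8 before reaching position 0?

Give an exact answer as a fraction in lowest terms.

Answer: 1/8

Derivation:
Symmetric walk (p = 1/2): the harmonic-function argument gives P(hit 8 before 0 | start at 1) = a/N.
P = 1/8 = 1/8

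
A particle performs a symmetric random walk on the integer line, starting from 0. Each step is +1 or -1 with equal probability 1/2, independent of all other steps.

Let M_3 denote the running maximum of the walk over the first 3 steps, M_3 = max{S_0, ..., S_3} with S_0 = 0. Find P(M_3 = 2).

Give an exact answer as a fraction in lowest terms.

Let M_3 = max(S_0,...,S_3). Use the reflection principle: for j ≥ 1, #{paths with M_3 ≥ j} = #{S_3 ≥ j} + #{S_3 ≥ j+1}.
By reflection, #{M_3 ≥ 2} = #{S_3 ≥ 2} + #{S_3 ≥ 3} = 1 + 1 = 2.
#{M_3 ≥ 3} = #{S_3 ≥ 3} + #{S_3 ≥ 4} = 1 + 0 = 1.
#{M_3 = 2} = 2 - 1 = 1.
P(M_3 = 2) = 1/8 = 1/8

Answer: 1/8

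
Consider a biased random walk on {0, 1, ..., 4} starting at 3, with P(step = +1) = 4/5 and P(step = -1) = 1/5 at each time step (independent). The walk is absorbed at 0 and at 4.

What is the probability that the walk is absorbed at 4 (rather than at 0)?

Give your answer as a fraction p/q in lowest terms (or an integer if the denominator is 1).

Biased walk: p = 4/5, q = 1/5, r = q/p = 1/4
Gambler's ruin: P(hit 4 before 0 | start at 3) = (1 - r^a)/(1 - r^N)
r^3 = 1/64; r^4 = 1/256
P = (1 - 1/64) / (1 - 1/256) = 63/64 / 255/256 = 84/85

Answer: 84/85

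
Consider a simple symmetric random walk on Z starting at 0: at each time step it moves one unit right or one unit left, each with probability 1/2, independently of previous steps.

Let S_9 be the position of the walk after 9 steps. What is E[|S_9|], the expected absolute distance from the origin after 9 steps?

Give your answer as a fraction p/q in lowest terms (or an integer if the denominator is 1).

S_9 takes values m ≡ 1 (mod 2) with |m| ≤ 9; P(S_9=m) = C(9,(9+m)/2)/2^9.
Total paths: 2^9 = 512
Distribution: P(S=-9)=1/512, P(S=-7)=9/512, P(S=-5)=36/512, P(S=-3)=84/512, P(S=-1)=126/512, P(S=1)=126/512, P(S=3)=84/512, P(S=5)=36/512, P(S=7)=9/512, P(S=9)=1/512
E[|S_9|] = Σ_m |m|·P(S_9=m) = 1260/512 = 315/128

Answer: 315/128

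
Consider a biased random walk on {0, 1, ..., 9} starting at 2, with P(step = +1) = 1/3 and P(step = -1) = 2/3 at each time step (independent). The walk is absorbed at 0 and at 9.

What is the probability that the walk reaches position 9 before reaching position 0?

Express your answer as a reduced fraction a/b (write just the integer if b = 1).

Biased walk: p = 1/3, q = 2/3, r = q/p = 2
Gambler's ruin: P(hit 9 before 0 | start at 2) = (1 - r^a)/(1 - r^N)
r^2 = 4; r^9 = 512
P = (1 - 4) / (1 - 512) = -3 / -511 = 3/511

Answer: 3/511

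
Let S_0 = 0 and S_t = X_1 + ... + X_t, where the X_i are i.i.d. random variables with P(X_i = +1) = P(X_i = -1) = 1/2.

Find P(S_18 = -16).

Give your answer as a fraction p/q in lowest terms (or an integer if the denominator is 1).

Answer: 9/131072

Derivation:
To reach position -16 after 18 steps: need 1 step of +1 and 17 of -1.
Favorable paths: C(18,1) = 18
Total paths: 2^18 = 262144
P = 18/262144 = 9/131072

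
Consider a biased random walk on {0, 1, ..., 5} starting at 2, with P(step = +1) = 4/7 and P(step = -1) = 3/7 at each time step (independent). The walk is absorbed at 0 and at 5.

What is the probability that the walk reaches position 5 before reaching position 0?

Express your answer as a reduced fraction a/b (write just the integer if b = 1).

Biased walk: p = 4/7, q = 3/7, r = q/p = 3/4
Gambler's ruin: P(hit 5 before 0 | start at 2) = (1 - r^a)/(1 - r^N)
r^2 = 9/16; r^5 = 243/1024
P = (1 - 9/16) / (1 - 243/1024) = 7/16 / 781/1024 = 448/781

Answer: 448/781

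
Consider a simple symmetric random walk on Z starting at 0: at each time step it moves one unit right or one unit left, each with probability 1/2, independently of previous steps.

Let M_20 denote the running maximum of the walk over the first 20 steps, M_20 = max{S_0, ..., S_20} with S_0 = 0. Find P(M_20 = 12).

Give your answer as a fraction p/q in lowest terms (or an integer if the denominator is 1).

Let M_20 = max(S_0,...,S_20). Use the reflection principle: for j ≥ 1, #{paths with M_20 ≥ j} = #{S_20 ≥ j} + #{S_20 ≥ j+1}.
By reflection, #{M_20 ≥ 12} = #{S_20 ≥ 12} + #{S_20 ≥ 13} = 6196 + 1351 = 7547.
#{M_20 ≥ 13} = #{S_20 ≥ 13} + #{S_20 ≥ 14} = 1351 + 1351 = 2702.
#{M_20 = 12} = 7547 - 2702 = 4845.
P(M_20 = 12) = 4845/1048576 = 4845/1048576

Answer: 4845/1048576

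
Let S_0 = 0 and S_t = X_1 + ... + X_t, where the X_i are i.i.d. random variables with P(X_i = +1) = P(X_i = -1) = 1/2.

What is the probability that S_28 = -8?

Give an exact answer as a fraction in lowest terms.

To reach position -8 after 28 steps: need 10 steps of +1 and 18 of -1.
Favorable paths: C(28,10) = 13123110
Total paths: 2^28 = 268435456
P = 13123110/268435456 = 6561555/134217728

Answer: 6561555/134217728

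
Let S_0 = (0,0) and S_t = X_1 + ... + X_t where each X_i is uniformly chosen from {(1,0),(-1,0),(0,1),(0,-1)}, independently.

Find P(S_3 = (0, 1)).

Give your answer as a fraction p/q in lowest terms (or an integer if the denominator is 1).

Let h be the number of horizontal steps (so 3-h are vertical). To end at (0,1) need (h+0)/2 right-steps and ((3-h)+1)/2 up-steps.
Sum over h with 0 ≤ h ≤ 2, h ≡ 0 (mod 2), 3-h ≡ 1 (mod 2):
h=0: C(3,0)·C(0,0)·C(3,2) = 1·1·3 = 3
h=2: C(3,2)·C(2,1)·C(1,1) = 3·2·1 = 6
Total favorable: 9
Total paths: 4^3 = 64
P = 9/64 = 9/64

Answer: 9/64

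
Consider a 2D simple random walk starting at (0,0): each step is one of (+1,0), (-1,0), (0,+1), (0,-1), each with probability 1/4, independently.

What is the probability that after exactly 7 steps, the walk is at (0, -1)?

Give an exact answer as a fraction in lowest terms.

Let h be the number of horizontal steps (so 7-h are vertical). To end at (0,-1) need (h+0)/2 right-steps and ((7-h)-1)/2 up-steps.
Sum over h with 0 ≤ h ≤ 6, h ≡ 0 (mod 2), 7-h ≡ 1 (mod 2):
h=0: C(7,0)·C(0,0)·C(7,3) = 1·1·35 = 35
h=2: C(7,2)·C(2,1)·C(5,2) = 21·2·10 = 420
h=4: C(7,4)·C(4,2)·C(3,1) = 35·6·3 = 630
h=6: C(7,6)·C(6,3)·C(1,0) = 7·20·1 = 140
Total favorable: 1225
Total paths: 4^7 = 16384
P = 1225/16384 = 1225/16384

Answer: 1225/16384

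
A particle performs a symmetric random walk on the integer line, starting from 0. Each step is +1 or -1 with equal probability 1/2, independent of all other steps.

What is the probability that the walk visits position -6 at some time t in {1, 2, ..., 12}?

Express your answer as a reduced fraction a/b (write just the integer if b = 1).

Answer: 189/2048

Derivation:
Count via complement. Let g(t,s) = #length-t paths at position s with S_1..S_t all ≠ -6.
g(t,s) = g(t-1,s-1) + g(t-1,s+1) for s ≠ -6; g(t,-6) = 0.
t=0: g(0,0)=1
t=1: g(1,-1)=1 g(1,1)=1
t=2: g(2,-2)=1 g(2,0)=2 g(2,2)=1
t=3: g(3,-3)=1 g(3,-1)=3 g(3,1)=3 g(3,3)=1
t=4: g(4,-4)=1 g(4,-2)=4 g(4,0)=6 g(4,2)=4 g(4,4)=1
t=5: g(5,-5)=1 g(5,-3)=5 g(5,-1)=10 g(5,1)=10 g(5,3)=5 g(5,5)=1
t=6: g(6,-4)=6 g(6,-2)=15 g(6,0)=20 g(6,2)=15 g(6,4)=6 g(6,6)=1
t=7: g(7,-5)=6 g(7,-3)=21 g(7,-1)=35 g(7,1)=35 g(7,3)=21 g(7,5)=7 g(7,7)=1
t=8: g(8,-4)=27 g(8,-2)=56 g(8,0)=70 g(8,2)=56 g(8,4)=28 g(8,6)=8 g(8,8)=1
t=9: g(9,-5)=27 g(9,-3)=83 g(9,-1)=126 g(9,1)=126 g(9,3)=84 g(9,5)=36 g(9,7)=9 g(9,9)=1
t=10: g(10,-4)=110 g(10,-2)=209 g(10,0)=252 g(10,2)=210 g(10,4)=120 g(10,6)=45 g(10,8)=10 g(10,10)=1
t=11: g(11,-5)=110 g(11,-3)=319 g(11,-1)=461 g(11,1)=462 g(11,3)=330 g(11,5)=165 g(11,7)=55 g(11,9)=11 g(11,11)=1
t=12: g(12,-4)=429 g(12,-2)=780 g(12,0)=923 g(12,2)=792 g(12,4)=495 g(12,6)=220 g(12,8)=66 g(12,10)=12 g(12,12)=1
Paths never hitting -6: Σ_s g(12,s) = 3718
Paths hitting -6: 2^12 - 3718 = 378
P = 378/4096 = 189/2048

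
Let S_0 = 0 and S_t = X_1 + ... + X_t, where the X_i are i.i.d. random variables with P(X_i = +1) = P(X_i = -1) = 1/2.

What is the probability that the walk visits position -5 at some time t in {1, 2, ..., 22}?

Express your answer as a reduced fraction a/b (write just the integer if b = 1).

Count via complement. Let g(t,s) = #length-t paths at position s with S_1..S_t all ≠ -5.
g(t,s) = g(t-1,s-1) + g(t-1,s+1) for s ≠ -5; g(t,-5) = 0.
t=0: g(0,0)=1
t=1: g(1,-1)=1 g(1,1)=1
t=2: g(2,-2)=1 g(2,0)=2 g(2,2)=1
t=3: g(3,-3)=1 g(3,-1)=3 g(3,1)=3 g(3,3)=1
t=4: g(4,-4)=1 g(4,-2)=4 g(4,0)=6 g(4,2)=4 g(4,4)=1
t=5: g(5,-3)=5 g(5,-1)=10 g(5,1)=10 g(5,3)=5 g(5,5)=1
t=6: g(6,-4)=5 g(6,-2)=15 g(6,0)=20 g(6,2)=15 g(6,4)=6 g(6,6)=1
t=7: g(7,-3)=20 g(7,-1)=35 g(7,1)=35 g(7,3)=21 g(7,5)=7 g(7,7)=1
t=8: g(8,-4)=20 g(8,-2)=55 g(8,0)=70 g(8,2)=56 g(8,4)=28 g(8,6)=8 g(8,8)=1
t=9: g(9,-3)=75 g(9,-1)=125 g(9,1)=126 g(9,3)=84 g(9,5)=36 g(9,7)=9 g(9,9)=1
t=10: g(10,-4)=75 g(10,-2)=200 g(10,0)=251 g(10,2)=210 g(10,4)=120 g(10,6)=45 g(10,8)=10 g(10,10)=1
t=11: g(11,-3)=275 g(11,-1)=451 g(11,1)=461 g(11,3)=330 g(11,5)=165 g(11,7)=55 g(11,9)=11 g(11,11)=1
t=12: g(12,-4)=275 g(12,-2)=726 g(12,0)=912 g(12,2)=791 g(12,4)=495 g(12,6)=220 g(12,8)=66 g(12,10)=12 g(12,12)=1
t=13: g(13,-3)=1001 g(13,-1)=1638 g(13,1)=1703 g(13,3)=1286 g(13,5)=715 g(13,7)=286 g(13,9)=78 g(13,11)=13 g(13,13)=1
t=14: g(14,-4)=1001 g(14,-2)=2639 g(14,0)=3341 g(14,2)=2989 g(14,4)=2001 g(14,6)=1001 g(14,8)=364 g(14,10)=91 g(14,12)=14 g(14,14)=1
t=15: g(15,-3)=3640 g(15,-1)=5980 g(15,1)=6330 g(15,3)=4990 g(15,5)=3002 g(15,7)=1365 g(15,9)=455 g(15,11)=105 g(15,13)=15 g(15,15)=1
t=16: g(16,-4)=3640 g(16,-2)=9620 g(16,0)=12310 g(16,2)=11320 g(16,4)=7992 g(16,6)=4367 g(16,8)=1820 g(16,10)=560 g(16,12)=120 g(16,14)=16 g(16,16)=1
t=17: g(17,-3)=13260 g(17,-1)=21930 g(17,1)=23630 g(17,3)=19312 g(17,5)=12359 g(17,7)=6187 g(17,9)=2380 g(17,11)=680 g(17,13)=136 g(17,15)=17 g(17,17)=1
t=18: g(18,-4)=13260 g(18,-2)=35190 g(18,0)=45560 g(18,2)=42942 g(18,4)=31671 g(18,6)=18546 g(18,8)=8567 g(18,10)=3060 g(18,12)=816 g(18,14)=153 g(18,16)=18 g(18,18)=1
t=19: g(19,-3)=48450 g(19,-1)=80750 g(19,1)=88502 g(19,3)=74613 g(19,5)=50217 g(19,7)=27113 g(19,9)=11627 g(19,11)=3876 g(19,13)=969 g(19,15)=171 g(19,17)=19 g(19,19)=1
t=20: g(20,-4)=48450 g(20,-2)=129200 g(20,0)=169252 g(20,2)=163115 g(20,4)=124830 g(20,6)=77330 g(20,8)=38740 g(20,10)=15503 g(20,12)=4845 g(20,14)=1140 g(20,16)=190 g(20,18)=20 g(20,20)=1
t=21: g(21,-3)=177650 g(21,-1)=298452 g(21,1)=332367 g(21,3)=287945 g(21,5)=202160 g(21,7)=116070 g(21,9)=54243 g(21,11)=20348 g(21,13)=5985 g(21,15)=1330 g(21,17)=210 g(21,19)=21 g(21,21)=1
t=22: g(22,-4)=177650 g(22,-2)=476102 g(22,0)=630819 g(22,2)=620312 g(22,4)=490105 g(22,6)=318230 g(22,8)=170313 g(22,10)=74591 g(22,12)=26333 g(22,14)=7315 g(22,16)=1540 g(22,18)=231 g(22,20)=22 g(22,22)=1
Paths never hitting -5: Σ_s g(22,s) = 2993564
Paths hitting -5: 2^22 - 2993564 = 1200740
P = 1200740/4194304 = 300185/1048576

Answer: 300185/1048576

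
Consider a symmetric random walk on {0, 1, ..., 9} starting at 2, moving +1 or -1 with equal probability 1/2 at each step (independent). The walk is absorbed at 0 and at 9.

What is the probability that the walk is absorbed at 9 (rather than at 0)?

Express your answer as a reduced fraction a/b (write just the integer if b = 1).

Answer: 2/9

Derivation:
Symmetric walk (p = 1/2): the harmonic-function argument gives P(hit 9 before 0 | start at 2) = a/N.
P = 2/9 = 2/9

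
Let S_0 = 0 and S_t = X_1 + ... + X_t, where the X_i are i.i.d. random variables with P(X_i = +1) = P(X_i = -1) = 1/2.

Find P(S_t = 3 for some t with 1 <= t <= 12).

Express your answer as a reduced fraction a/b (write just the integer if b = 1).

Answer: 397/1024

Derivation:
Count via complement. Let g(t,s) = #length-t paths at position s with S_1..S_t all ≠ 3.
g(t,s) = g(t-1,s-1) + g(t-1,s+1) for s ≠ 3; g(t,3) = 0.
t=0: g(0,0)=1
t=1: g(1,-1)=1 g(1,1)=1
t=2: g(2,-2)=1 g(2,0)=2 g(2,2)=1
t=3: g(3,-3)=1 g(3,-1)=3 g(3,1)=3
t=4: g(4,-4)=1 g(4,-2)=4 g(4,0)=6 g(4,2)=3
t=5: g(5,-5)=1 g(5,-3)=5 g(5,-1)=10 g(5,1)=9
t=6: g(6,-6)=1 g(6,-4)=6 g(6,-2)=15 g(6,0)=19 g(6,2)=9
t=7: g(7,-7)=1 g(7,-5)=7 g(7,-3)=21 g(7,-1)=34 g(7,1)=28
t=8: g(8,-8)=1 g(8,-6)=8 g(8,-4)=28 g(8,-2)=55 g(8,0)=62 g(8,2)=28
t=9: g(9,-9)=1 g(9,-7)=9 g(9,-5)=36 g(9,-3)=83 g(9,-1)=117 g(9,1)=90
t=10: g(10,-10)=1 g(10,-8)=10 g(10,-6)=45 g(10,-4)=119 g(10,-2)=200 g(10,0)=207 g(10,2)=90
t=11: g(11,-11)=1 g(11,-9)=11 g(11,-7)=55 g(11,-5)=164 g(11,-3)=319 g(11,-1)=407 g(11,1)=297
t=12: g(12,-12)=1 g(12,-10)=12 g(12,-8)=66 g(12,-6)=219 g(12,-4)=483 g(12,-2)=726 g(12,0)=704 g(12,2)=297
Paths never hitting 3: Σ_s g(12,s) = 2508
Paths hitting 3: 2^12 - 2508 = 1588
P = 1588/4096 = 397/1024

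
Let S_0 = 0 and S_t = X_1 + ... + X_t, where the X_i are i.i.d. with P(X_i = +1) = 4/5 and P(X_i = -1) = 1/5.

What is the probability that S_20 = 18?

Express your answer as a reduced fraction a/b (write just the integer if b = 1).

To reach position 18 after 20 steps: need 19 steps of +1 and 1 step of -1.
Number of such sequences: C(20,19) = 20
Each has probability (4/5)^19 · (1/5)^1 = 274877906944/95367431640625
P = 20 · 274877906944/95367431640625 = 1099511627776/19073486328125

Answer: 1099511627776/19073486328125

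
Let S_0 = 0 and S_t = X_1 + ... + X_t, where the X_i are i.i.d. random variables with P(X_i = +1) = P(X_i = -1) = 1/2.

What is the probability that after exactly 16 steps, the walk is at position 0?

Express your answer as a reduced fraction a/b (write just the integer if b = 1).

To return to 0 after 16 steps: need exactly 8 steps of +1 and 8 of -1.
Favorable paths: C(16,8) = 12870
Total paths: 2^16 = 65536
P = 12870/65536 = 6435/32768

Answer: 6435/32768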